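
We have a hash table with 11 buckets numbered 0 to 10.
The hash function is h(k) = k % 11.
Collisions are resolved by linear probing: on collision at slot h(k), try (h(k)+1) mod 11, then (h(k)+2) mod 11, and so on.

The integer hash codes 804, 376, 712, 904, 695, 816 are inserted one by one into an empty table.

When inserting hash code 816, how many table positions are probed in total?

804 hashes to 1; slot 1 is free -> place at 1.
376 hashes to 2; slot 2 is free -> place at 2.
712 hashes to 8; slot 8 is free -> place at 8.
904 hashes to 2; 2 taken -> place at 3.
695 hashes to 2; 2,3 taken -> place at 4.
816 hashes to 2; 2,3,4 taken -> place at 5.
Table: [., 804, 376, 904, 695, 816, ., ., 712, ., .]

4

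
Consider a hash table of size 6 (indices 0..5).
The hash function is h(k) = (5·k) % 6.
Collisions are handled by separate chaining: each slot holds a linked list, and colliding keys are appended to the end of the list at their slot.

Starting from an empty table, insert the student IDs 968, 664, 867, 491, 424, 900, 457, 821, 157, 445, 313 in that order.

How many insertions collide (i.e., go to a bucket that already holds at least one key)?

5

Insert 968: h=4, bucket 4 empty → new chain.
Insert 664: h=2, bucket 2 empty → new chain.
Insert 867: h=3, bucket 3 empty → new chain.
Insert 491: h=1, bucket 1 empty → new chain.
Insert 424: h=2, bucket 2 nonempty → append to chain.
Insert 900: h=0, bucket 0 empty → new chain.
Insert 457: h=5, bucket 5 empty → new chain.
Insert 821: h=1, bucket 1 nonempty → append to chain.
Insert 157: h=5, bucket 5 nonempty → append to chain.
Insert 445: h=5, bucket 5 nonempty → append to chain.
Insert 313: h=5, bucket 5 nonempty → append to chain.
Final buckets:
0: 900
1: 491 -> 821
2: 664 -> 424
3: 867
4: 968
5: 457 -> 157 -> 445 -> 313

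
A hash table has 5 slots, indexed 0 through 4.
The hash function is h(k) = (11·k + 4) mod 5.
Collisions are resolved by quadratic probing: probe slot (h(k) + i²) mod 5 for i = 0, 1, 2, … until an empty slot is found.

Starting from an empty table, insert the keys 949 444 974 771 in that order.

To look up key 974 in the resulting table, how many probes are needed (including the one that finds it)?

949: h=3 -> slot 3
444: h=3, probe 3,4 -> slot 4
974: h=3, probe 3,4,2 -> slot 2
771: h=0 -> slot 0
Table: [771, —, 974, 949, 444]
Lookup 974: h=3, probe 3,4,2 → found at 2.

3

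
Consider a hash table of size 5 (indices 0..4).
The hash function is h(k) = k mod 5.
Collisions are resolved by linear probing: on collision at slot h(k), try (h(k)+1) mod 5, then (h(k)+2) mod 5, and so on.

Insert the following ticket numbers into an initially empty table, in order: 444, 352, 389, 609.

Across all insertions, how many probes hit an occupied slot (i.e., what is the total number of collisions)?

3

Insert 444: h=4, slot 4 empty -> index 4.
Insert 352: h=2, slot 2 empty -> index 2.
Insert 389: h=4, slot 4 occupied -> index 0.
Insert 609: h=4, slots 4,0 occupied -> index 1.
Table: [389, 609, 352, —, 444]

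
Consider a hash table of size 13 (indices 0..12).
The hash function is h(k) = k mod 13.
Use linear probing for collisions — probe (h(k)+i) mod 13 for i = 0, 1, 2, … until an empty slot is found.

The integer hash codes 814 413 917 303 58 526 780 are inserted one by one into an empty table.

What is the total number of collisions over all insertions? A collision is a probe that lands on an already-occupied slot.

3

814 hashes to 8; slot 8 is free => place at 8.
413 hashes to 10; slot 10 is free => place at 10.
917 hashes to 7; slot 7 is free => place at 7.
303 hashes to 4; slot 4 is free => place at 4.
58 hashes to 6; slot 6 is free => place at 6.
526 hashes to 6; 6,7,8 taken => place at 9.
780 hashes to 0; slot 0 is free => place at 0.
Table: [780, ∅, ∅, ∅, 303, ∅, 58, 917, 814, 526, 413, ∅, ∅]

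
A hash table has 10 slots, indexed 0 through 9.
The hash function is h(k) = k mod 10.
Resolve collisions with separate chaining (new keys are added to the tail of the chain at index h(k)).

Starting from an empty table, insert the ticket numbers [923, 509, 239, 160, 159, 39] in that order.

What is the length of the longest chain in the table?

Insert 923: h=3, bucket 3 empty → new chain.
Insert 509: h=9, bucket 9 empty → new chain.
Insert 239: h=9, bucket 9 nonempty → append to chain.
Insert 160: h=0, bucket 0 empty → new chain.
Insert 159: h=9, bucket 9 nonempty → append to chain.
Insert 39: h=9, bucket 9 nonempty → append to chain.
Final buckets:
0: 160
1: ∅
2: ∅
3: 923
4: ∅
5: ∅
6: ∅
7: ∅
8: ∅
9: 509 -> 239 -> 159 -> 39

4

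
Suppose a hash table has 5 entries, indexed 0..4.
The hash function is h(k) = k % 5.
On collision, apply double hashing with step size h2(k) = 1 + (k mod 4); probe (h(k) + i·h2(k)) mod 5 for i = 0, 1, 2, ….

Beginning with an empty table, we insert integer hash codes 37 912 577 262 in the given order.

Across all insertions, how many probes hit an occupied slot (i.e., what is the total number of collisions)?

37 hashes to 2; slot 2 is free → place at 2.
912 hashes to 2, h2=1; 2 taken → place at 3.
577 hashes to 2, h2=2; 2 taken → place at 4.
262 hashes to 2, h2=3; 2 taken → place at 0.
Table: [262, ., 37, 912, 577]

3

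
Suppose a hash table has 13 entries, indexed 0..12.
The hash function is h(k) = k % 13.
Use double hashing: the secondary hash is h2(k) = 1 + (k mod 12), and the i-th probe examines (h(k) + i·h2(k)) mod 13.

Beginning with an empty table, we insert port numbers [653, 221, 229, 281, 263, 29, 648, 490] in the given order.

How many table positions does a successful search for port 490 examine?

2

653: h=3 -> slot 3
221: h=0 -> slot 0
229: h=8 -> slot 8
281: h=8, h2=6, probe 8,1 -> slot 1
263: h=3, h2=12, probe 3,2 -> slot 2
29: h=3, h2=6, probe 3,9 -> slot 9
648: h=11 -> slot 11
490: h=9, h2=11, probe 9,7 -> slot 7
Table: [221, 281, 263, 653, -, -, -, 490, 229, 29, -, 648, -]
Lookup 490: h=9, h2=11, probe 9,7 → found at 7.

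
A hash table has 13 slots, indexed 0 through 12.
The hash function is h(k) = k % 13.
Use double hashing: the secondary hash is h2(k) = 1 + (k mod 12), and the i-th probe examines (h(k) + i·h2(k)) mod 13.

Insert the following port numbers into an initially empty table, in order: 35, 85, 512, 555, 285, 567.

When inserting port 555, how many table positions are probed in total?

35 hashes to 9; slot 9 is free → place at 9.
85 hashes to 7; slot 7 is free → place at 7.
512 hashes to 5; slot 5 is free → place at 5.
555 hashes to 9, h2=4; 9 taken → place at 0.
285 hashes to 12; slot 12 is free → place at 12.
567 hashes to 8; slot 8 is free → place at 8.
Table: [555, -, -, -, -, 512, -, 85, 567, 35, -, -, 285]

2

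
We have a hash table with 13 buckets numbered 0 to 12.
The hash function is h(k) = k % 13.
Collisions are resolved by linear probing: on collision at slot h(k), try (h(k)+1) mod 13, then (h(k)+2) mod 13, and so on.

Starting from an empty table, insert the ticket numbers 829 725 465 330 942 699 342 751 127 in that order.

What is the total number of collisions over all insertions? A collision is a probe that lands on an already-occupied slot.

15

829 hashes to 10; slot 10 is free → place at 10.
725 hashes to 10; 10 taken → place at 11.
465 hashes to 10; 10,11 taken → place at 12.
330 hashes to 5; slot 5 is free → place at 5.
942 hashes to 6; slot 6 is free → place at 6.
699 hashes to 10; 10,11,12 taken → place at 0.
342 hashes to 4; slot 4 is free → place at 4.
751 hashes to 10; 10,11,12,0 taken → place at 1.
127 hashes to 10; 10,11,12,0,1 taken → place at 2.
Table: [699, 751, 127, ∅, 342, 330, 942, ∅, ∅, ∅, 829, 725, 465]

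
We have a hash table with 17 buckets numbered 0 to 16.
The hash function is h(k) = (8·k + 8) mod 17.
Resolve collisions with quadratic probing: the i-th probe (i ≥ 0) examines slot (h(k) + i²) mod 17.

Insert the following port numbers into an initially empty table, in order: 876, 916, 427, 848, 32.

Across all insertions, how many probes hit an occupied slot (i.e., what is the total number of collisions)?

Insert 876: h=12, slot 12 empty => index 12.
Insert 916: h=9, slot 9 empty => index 9.
Insert 427: h=7, slot 7 empty => index 7.
Insert 848: h=9, slot 9 occupied => index 10.
Insert 32: h=9, slots 9,10 occupied => index 13.
Table: [-, -, -, -, -, -, -, 427, -, 916, 848, -, 876, 32, -, -, -]

3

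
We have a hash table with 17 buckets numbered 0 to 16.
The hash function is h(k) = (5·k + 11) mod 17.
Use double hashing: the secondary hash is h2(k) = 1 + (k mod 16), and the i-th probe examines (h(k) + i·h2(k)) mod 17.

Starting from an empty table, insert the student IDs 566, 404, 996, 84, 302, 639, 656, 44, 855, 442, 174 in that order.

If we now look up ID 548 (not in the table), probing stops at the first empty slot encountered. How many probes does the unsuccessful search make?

3

566 hashes to 2; slot 2 is free → place at 2.
404 hashes to 8; slot 8 is free → place at 8.
996 hashes to 10; slot 10 is free → place at 10.
84 hashes to 6; slot 6 is free → place at 6.
302 hashes to 8, h2=15; 8,6 taken → place at 4.
639 hashes to 10, h2=16; 10 taken → place at 9.
656 hashes to 10, h2=1; 10 taken → place at 11.
44 hashes to 10, h2=13; 10,6,2 taken → place at 15.
855 hashes to 2, h2=8; 2,10 taken → place at 1.
442 hashes to 11, h2=11; 11 taken → place at 5.
174 hashes to 14; slot 14 is free → place at 14.
Table: [_, 855, 566, _, 302, 442, 84, _, 404, 639, 996, 656, _, _, 174, 44, _]
Lookup 548: h=14, h2=5, probe 14,2,7 → slot 7 empty, not found.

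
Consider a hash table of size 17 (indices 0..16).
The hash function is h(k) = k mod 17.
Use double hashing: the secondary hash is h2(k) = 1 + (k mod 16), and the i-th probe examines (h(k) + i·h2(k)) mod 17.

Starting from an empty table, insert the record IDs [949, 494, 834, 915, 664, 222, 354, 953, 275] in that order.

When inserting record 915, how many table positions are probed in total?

3

949: h=14 -> slot 14
494: h=1 -> slot 1
834: h=1, h2=3, probe 1,4 -> slot 4
915: h=14, h2=4, probe 14,1,5 -> slot 5
664: h=1, h2=9, probe 1,10 -> slot 10
222: h=1, h2=15, probe 1,16 -> slot 16
354: h=14, h2=3, probe 14,0 -> slot 0
953: h=1, h2=10, probe 1,11 -> slot 11
275: h=3 -> slot 3
Table: [354, 494, _, 275, 834, 915, _, _, _, _, 664, 953, _, _, 949, _, 222]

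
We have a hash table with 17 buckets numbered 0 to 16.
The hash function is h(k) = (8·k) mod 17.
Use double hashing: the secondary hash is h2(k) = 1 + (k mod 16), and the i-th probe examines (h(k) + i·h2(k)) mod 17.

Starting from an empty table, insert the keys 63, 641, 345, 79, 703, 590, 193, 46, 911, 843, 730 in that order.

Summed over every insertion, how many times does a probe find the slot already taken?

63 hashes to 11; slot 11 is free -> place at 11.
641 hashes to 11, h2=2; 11 taken -> place at 13.
345 hashes to 6; slot 6 is free -> place at 6.
79 hashes to 3; slot 3 is free -> place at 3.
703 hashes to 14; slot 14 is free -> place at 14.
590 hashes to 11, h2=15; 11 taken -> place at 9.
193 hashes to 14, h2=2; 14 taken -> place at 16.
46 hashes to 11, h2=15; 11,9 taken -> place at 7.
911 hashes to 12; slot 12 is free -> place at 12.
843 hashes to 12, h2=12; 12,7 taken -> place at 2.
730 hashes to 9, h2=11; 9,3,14 taken -> place at 8.
Table: [_, _, 843, 79, _, _, 345, 46, 730, 590, _, 63, 911, 641, 703, _, 193]

10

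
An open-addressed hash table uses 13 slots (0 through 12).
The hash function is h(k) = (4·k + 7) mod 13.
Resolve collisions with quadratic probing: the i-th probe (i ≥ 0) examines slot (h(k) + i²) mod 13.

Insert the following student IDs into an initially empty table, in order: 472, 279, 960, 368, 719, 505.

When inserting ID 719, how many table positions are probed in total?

472 hashes to 10; slot 10 is free => place at 10.
279 hashes to 5; slot 5 is free => place at 5.
960 hashes to 12; slot 12 is free => place at 12.
368 hashes to 10; 10 taken => place at 11.
719 hashes to 10; 10,11 taken => place at 1.
505 hashes to 12; 12 taken => place at 0.
Table: [505, 719, —, —, —, 279, —, —, —, —, 472, 368, 960]

3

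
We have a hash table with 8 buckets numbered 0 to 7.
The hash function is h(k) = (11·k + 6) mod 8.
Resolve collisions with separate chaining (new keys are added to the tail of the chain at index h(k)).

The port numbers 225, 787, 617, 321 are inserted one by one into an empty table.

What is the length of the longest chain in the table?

3

225 -> bucket 1
787 -> bucket 7
617 -> bucket 1 (collision)
321 -> bucket 1 (collision)
Final buckets:
0: _
1: 225 -> 617 -> 321
2: _
3: _
4: _
5: _
6: _
7: 787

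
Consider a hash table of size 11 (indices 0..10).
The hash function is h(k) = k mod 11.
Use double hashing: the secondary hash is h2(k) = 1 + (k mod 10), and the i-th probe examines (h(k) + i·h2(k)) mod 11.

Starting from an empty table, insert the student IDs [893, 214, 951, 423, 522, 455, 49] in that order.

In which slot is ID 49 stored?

3

Insert 893: h=2, slot 2 empty -> index 2.
Insert 214: h=5, slot 5 empty -> index 5.
Insert 951: h=5, h2=2, slot 5 occupied -> index 7.
Insert 423: h=5, h2=4, slot 5 occupied -> index 9.
Insert 522: h=5, h2=3, slot 5 occupied -> index 8.
Insert 455: h=4, slot 4 empty -> index 4.
Insert 49: h=5, h2=10, slots 5,4 occupied -> index 3.
Table: [—, —, 893, 49, 455, 214, —, 951, 522, 423, —]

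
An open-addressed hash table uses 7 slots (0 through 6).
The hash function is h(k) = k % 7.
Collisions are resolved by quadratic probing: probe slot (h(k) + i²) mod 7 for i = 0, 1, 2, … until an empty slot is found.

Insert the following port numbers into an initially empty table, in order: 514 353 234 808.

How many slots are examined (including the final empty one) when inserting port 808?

4

514 hashes to 3; slot 3 is free → place at 3.
353 hashes to 3; 3 taken → place at 4.
234 hashes to 3; 3,4 taken → place at 0.
808 hashes to 3; 3,4,0 taken → place at 5.
Table: [234, _, _, 514, 353, 808, _]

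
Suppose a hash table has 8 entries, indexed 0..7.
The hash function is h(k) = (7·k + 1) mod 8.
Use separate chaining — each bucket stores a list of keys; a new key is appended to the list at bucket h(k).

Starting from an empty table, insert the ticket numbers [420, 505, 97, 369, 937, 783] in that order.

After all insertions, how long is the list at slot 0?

420 -> bucket 5
505 -> bucket 0
97 -> bucket 0 (collision)
369 -> bucket 0 (collision)
937 -> bucket 0 (collision)
783 -> bucket 2
Final buckets:
0: 505 -> 97 -> 369 -> 937
1: ∅
2: 783
3: ∅
4: ∅
5: 420
6: ∅
7: ∅

4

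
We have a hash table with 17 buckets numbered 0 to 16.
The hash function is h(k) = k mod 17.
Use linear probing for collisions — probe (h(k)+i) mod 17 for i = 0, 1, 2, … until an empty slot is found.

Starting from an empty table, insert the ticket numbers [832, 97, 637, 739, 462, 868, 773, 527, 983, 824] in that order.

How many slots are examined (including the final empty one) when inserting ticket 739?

832: h=16 → slot 16
97: h=12 → slot 12
637: h=8 → slot 8
739: h=8, probe 8,9 → slot 9
462: h=3 → slot 3
868: h=1 → slot 1
773: h=8, probe 8,9,10 → slot 10
527: h=0 → slot 0
983: h=14 → slot 14
824: h=8, probe 8,9,10,11 → slot 11
Table: [527, 868, _, 462, _, _, _, _, 637, 739, 773, 824, 97, _, 983, _, 832]

2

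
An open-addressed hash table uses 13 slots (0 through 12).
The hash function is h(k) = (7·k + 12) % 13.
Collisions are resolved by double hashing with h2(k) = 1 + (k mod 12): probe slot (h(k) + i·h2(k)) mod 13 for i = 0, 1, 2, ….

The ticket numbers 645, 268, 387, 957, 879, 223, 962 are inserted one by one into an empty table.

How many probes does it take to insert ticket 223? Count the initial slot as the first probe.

Insert 645: h=3, slot 3 empty -> index 3.
Insert 268: h=3, h2=5, slot 3 occupied -> index 8.
Insert 387: h=4, slot 4 empty -> index 4.
Insert 957: h=3, h2=10, slot 3 occupied -> index 0.
Insert 879: h=3, h2=4, slot 3 occupied -> index 7.
Insert 223: h=0, h2=8, slots 0,8,3 occupied -> index 11.
Insert 962: h=12, slot 12 empty -> index 12.
Table: [957, ., ., 645, 387, ., ., 879, 268, ., ., 223, 962]

4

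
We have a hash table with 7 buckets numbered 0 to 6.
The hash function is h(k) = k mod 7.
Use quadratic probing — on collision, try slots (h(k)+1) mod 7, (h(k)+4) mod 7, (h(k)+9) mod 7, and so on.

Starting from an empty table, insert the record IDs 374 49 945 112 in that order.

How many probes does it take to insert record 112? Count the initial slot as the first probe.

3

374 hashes to 3; slot 3 is free => place at 3.
49 hashes to 0; slot 0 is free => place at 0.
945 hashes to 0; 0 taken => place at 1.
112 hashes to 0; 0,1 taken => place at 4.
Table: [49, 945, _, 374, 112, _, _]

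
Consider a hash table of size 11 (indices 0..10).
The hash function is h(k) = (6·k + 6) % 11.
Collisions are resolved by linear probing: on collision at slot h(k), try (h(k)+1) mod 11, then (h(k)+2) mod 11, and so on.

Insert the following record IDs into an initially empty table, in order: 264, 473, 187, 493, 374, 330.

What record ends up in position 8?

Insert 264: h=6, slot 6 empty → index 6.
Insert 473: h=6, slot 6 occupied → index 7.
Insert 187: h=6, slots 6,7 occupied → index 8.
Insert 493: h=5, slot 5 empty → index 5.
Insert 374: h=6, slots 6,7,8 occupied → index 9.
Insert 330: h=6, slots 6,7,8,9 occupied → index 10.
Table: [_, _, _, _, _, 493, 264, 473, 187, 374, 330]

187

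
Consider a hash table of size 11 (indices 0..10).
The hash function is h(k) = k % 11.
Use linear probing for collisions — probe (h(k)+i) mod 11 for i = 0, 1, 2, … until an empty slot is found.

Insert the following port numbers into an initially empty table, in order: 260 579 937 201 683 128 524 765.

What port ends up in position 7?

Insert 260: h=7, slot 7 empty → index 7.
Insert 579: h=7, slot 7 occupied → index 8.
Insert 937: h=2, slot 2 empty → index 2.
Insert 201: h=3, slot 3 empty → index 3.
Insert 683: h=1, slot 1 empty → index 1.
Insert 128: h=7, slots 7,8 occupied → index 9.
Insert 524: h=7, slots 7,8,9 occupied → index 10.
Insert 765: h=6, slot 6 empty → index 6.
Table: [-, 683, 937, 201, -, -, 765, 260, 579, 128, 524]

260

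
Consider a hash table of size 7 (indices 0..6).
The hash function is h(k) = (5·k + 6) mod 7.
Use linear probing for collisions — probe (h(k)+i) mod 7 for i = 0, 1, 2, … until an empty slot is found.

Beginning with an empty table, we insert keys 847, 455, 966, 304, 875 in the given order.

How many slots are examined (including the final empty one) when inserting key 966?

847: h=6 => slot 6
455: h=6, probe 6,0 => slot 0
966: h=6, probe 6,0,1 => slot 1
304: h=0, probe 0,1,2 => slot 2
875: h=6, probe 6,0,1,2,3 => slot 3
Table: [455, 966, 304, 875, -, -, 847]

3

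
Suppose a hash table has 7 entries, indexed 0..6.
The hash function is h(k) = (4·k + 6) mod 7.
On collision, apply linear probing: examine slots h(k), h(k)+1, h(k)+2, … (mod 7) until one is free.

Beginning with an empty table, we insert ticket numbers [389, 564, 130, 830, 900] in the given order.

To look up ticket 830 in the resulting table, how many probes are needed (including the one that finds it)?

Insert 389: h=1, slot 1 empty → index 1.
Insert 564: h=1, slot 1 occupied → index 2.
Insert 130: h=1, slots 1,2 occupied → index 3.
Insert 830: h=1, slots 1,2,3 occupied → index 4.
Insert 900: h=1, slots 1,2,3,4 occupied → index 5.
Table: [., 389, 564, 130, 830, 900, .]
Lookup 830: h=1, probe 1,2,3,4 → found at 4.

4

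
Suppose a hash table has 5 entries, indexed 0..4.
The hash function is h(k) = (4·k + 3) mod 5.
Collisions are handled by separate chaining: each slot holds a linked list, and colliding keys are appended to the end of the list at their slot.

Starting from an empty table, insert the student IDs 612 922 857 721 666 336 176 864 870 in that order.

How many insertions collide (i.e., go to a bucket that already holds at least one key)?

Insert 612: h=1, bucket 1 empty -> new chain.
Insert 922: h=1, bucket 1 nonempty -> append to chain.
Insert 857: h=1, bucket 1 nonempty -> append to chain.
Insert 721: h=2, bucket 2 empty -> new chain.
Insert 666: h=2, bucket 2 nonempty -> append to chain.
Insert 336: h=2, bucket 2 nonempty -> append to chain.
Insert 176: h=2, bucket 2 nonempty -> append to chain.
Insert 864: h=4, bucket 4 empty -> new chain.
Insert 870: h=3, bucket 3 empty -> new chain.
Final buckets:
0: -
1: 612 -> 922 -> 857
2: 721 -> 666 -> 336 -> 176
3: 870
4: 864

5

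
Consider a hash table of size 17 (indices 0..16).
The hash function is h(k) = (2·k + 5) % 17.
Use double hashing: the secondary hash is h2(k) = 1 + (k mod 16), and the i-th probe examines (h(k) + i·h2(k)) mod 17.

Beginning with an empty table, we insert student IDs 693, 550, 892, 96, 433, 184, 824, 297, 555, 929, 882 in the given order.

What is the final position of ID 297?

693 hashes to 14; slot 14 is free -> place at 14.
550 hashes to 0; slot 0 is free -> place at 0.
892 hashes to 4; slot 4 is free -> place at 4.
96 hashes to 10; slot 10 is free -> place at 10.
433 hashes to 4, h2=2; 4 taken -> place at 6.
184 hashes to 16; slot 16 is free -> place at 16.
824 hashes to 4, h2=9; 4 taken -> place at 13.
297 hashes to 4, h2=10; 4,14 taken -> place at 7.
555 hashes to 10, h2=12; 10 taken -> place at 5.
929 hashes to 10, h2=2; 10 taken -> place at 12.
882 hashes to 1; slot 1 is free -> place at 1.
Table: [550, 882, _, _, 892, 555, 433, 297, _, _, 96, _, 929, 824, 693, _, 184]

7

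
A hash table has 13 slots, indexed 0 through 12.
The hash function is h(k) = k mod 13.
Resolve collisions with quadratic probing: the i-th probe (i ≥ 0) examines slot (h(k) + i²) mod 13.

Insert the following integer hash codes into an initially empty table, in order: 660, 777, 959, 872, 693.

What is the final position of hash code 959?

1

Insert 660: h=10, slot 10 empty → index 10.
Insert 777: h=10, slot 10 occupied → index 11.
Insert 959: h=10, slots 10,11 occupied → index 1.
Insert 872: h=1, slot 1 occupied → index 2.
Insert 693: h=4, slot 4 empty → index 4.
Table: [., 959, 872, ., 693, ., ., ., ., ., 660, 777, .]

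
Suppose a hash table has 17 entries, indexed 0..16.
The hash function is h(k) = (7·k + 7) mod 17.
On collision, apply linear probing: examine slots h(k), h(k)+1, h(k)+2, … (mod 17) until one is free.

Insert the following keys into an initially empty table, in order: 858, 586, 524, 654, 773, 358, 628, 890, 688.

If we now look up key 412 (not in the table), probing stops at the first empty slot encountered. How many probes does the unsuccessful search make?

4

858: h=12 → slot 12
586: h=12, probe 12,13 → slot 13
524: h=3 → slot 3
654: h=12, probe 12,13,14 → slot 14
773: h=12, probe 12,13,14,15 → slot 15
358: h=14, probe 14,15,16 → slot 16
628: h=0 → slot 0
890: h=15, probe 15,16,0,1 → slot 1
688: h=12, probe 12,13,14,15,16,0,1,2 → slot 2
Table: [628, 890, 688, 524, _, _, _, _, _, _, _, _, 858, 586, 654, 773, 358]
Lookup 412: h=1, probe 1,2,3,4 → slot 4 empty, not found.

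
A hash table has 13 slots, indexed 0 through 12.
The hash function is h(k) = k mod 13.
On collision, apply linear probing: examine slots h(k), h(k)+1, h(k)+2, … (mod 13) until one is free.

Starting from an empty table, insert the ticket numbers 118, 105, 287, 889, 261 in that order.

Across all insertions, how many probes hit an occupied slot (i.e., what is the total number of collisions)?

118 hashes to 1; slot 1 is free → place at 1.
105 hashes to 1; 1 taken → place at 2.
287 hashes to 1; 1,2 taken → place at 3.
889 hashes to 5; slot 5 is free → place at 5.
261 hashes to 1; 1,2,3 taken → place at 4.
Table: [∅, 118, 105, 287, 261, 889, ∅, ∅, ∅, ∅, ∅, ∅, ∅]

6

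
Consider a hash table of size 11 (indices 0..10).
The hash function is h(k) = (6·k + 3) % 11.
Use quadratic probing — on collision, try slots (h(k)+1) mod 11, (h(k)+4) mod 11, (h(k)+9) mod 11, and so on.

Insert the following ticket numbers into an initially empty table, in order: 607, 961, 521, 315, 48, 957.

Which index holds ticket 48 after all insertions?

9

Insert 607: h=4, slot 4 empty => index 4.
Insert 961: h=5, slot 5 empty => index 5.
Insert 521: h=5, slot 5 occupied => index 6.
Insert 315: h=1, slot 1 empty => index 1.
Insert 48: h=5, slots 5,6 occupied => index 9.
Insert 957: h=3, slot 3 empty => index 3.
Table: [—, 315, —, 957, 607, 961, 521, —, —, 48, —]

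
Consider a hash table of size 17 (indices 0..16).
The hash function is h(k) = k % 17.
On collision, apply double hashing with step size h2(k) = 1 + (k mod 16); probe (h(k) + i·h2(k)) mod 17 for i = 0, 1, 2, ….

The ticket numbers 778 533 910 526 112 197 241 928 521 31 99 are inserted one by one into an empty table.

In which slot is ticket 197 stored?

778: h=13 -> slot 13
533: h=6 -> slot 6
910: h=9 -> slot 9
526: h=16 -> slot 16
112: h=10 -> slot 10
197: h=10, h2=6, probe 10,16,5 -> slot 5
241: h=3 -> slot 3
928: h=10, h2=1, probe 10,11 -> slot 11
521: h=11, h2=10, probe 11,4 -> slot 4
31: h=14 -> slot 14
99: h=14, h2=4, probe 14,1 -> slot 1
Table: [—, 99, —, 241, 521, 197, 533, —, —, 910, 112, 928, —, 778, 31, —, 526]

5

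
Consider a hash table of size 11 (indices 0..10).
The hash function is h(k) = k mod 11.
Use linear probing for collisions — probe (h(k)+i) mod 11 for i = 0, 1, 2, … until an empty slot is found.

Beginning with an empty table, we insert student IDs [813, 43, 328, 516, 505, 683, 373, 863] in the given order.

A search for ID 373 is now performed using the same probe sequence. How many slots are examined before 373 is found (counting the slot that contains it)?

6

813 hashes to 10; slot 10 is free -> place at 10.
43 hashes to 10; 10 taken -> place at 0.
328 hashes to 9; slot 9 is free -> place at 9.
516 hashes to 10; 10,0 taken -> place at 1.
505 hashes to 10; 10,0,1 taken -> place at 2.
683 hashes to 1; 1,2 taken -> place at 3.
373 hashes to 10; 10,0,1,2,3 taken -> place at 4.
863 hashes to 5; slot 5 is free -> place at 5.
Table: [43, 516, 505, 683, 373, 863, ., ., ., 328, 813]
Lookup 373: h=10, probe 10,0,1,2,3,4 → found at 4.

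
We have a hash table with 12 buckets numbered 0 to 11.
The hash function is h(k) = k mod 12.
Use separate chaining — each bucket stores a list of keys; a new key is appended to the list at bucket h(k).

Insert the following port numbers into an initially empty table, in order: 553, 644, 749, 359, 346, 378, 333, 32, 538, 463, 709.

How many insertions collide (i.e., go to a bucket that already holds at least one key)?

553 -> bucket 1
644 -> bucket 8
749 -> bucket 5
359 -> bucket 11
346 -> bucket 10
378 -> bucket 6
333 -> bucket 9
32 -> bucket 8 (collision)
538 -> bucket 10 (collision)
463 -> bucket 7
709 -> bucket 1 (collision)
Final buckets:
0: -
1: 553 -> 709
2: -
3: -
4: -
5: 749
6: 378
7: 463
8: 644 -> 32
9: 333
10: 346 -> 538
11: 359

3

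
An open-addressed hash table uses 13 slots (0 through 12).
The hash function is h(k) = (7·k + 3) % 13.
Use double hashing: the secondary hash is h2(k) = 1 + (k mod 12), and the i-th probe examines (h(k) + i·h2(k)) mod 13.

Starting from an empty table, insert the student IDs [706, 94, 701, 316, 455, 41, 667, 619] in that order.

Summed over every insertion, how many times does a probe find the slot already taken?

Insert 706: h=5, slot 5 empty → index 5.
Insert 94: h=11, slot 11 empty → index 11.
Insert 701: h=9, slot 9 empty → index 9.
Insert 316: h=5, h2=5, slot 5 occupied → index 10.
Insert 455: h=3, slot 3 empty → index 3.
Insert 41: h=4, slot 4 empty → index 4.
Insert 667: h=5, h2=8, slot 5 occupied → index 0.
Insert 619: h=7, slot 7 empty → index 7.
Table: [667, —, —, 455, 41, 706, —, 619, —, 701, 316, 94, —]

2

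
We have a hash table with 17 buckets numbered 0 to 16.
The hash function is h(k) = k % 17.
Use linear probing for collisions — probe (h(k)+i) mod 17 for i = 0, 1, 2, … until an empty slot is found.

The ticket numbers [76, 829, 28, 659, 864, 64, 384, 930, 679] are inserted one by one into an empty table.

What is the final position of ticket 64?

16

76 hashes to 8; slot 8 is free → place at 8.
829 hashes to 13; slot 13 is free → place at 13.
28 hashes to 11; slot 11 is free → place at 11.
659 hashes to 13; 13 taken → place at 14.
864 hashes to 14; 14 taken → place at 15.
64 hashes to 13; 13,14,15 taken → place at 16.
384 hashes to 10; slot 10 is free → place at 10.
930 hashes to 12; slot 12 is free → place at 12.
679 hashes to 16; 16 taken → place at 0.
Table: [679, _, _, _, _, _, _, _, 76, _, 384, 28, 930, 829, 659, 864, 64]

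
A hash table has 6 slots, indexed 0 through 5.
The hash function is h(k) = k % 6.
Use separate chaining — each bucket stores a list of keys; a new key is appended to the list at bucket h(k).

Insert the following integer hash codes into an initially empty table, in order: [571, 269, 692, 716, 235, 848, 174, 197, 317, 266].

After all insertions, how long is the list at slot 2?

Insert 571: h=1, bucket 1 empty → new chain.
Insert 269: h=5, bucket 5 empty → new chain.
Insert 692: h=2, bucket 2 empty → new chain.
Insert 716: h=2, bucket 2 nonempty → append to chain.
Insert 235: h=1, bucket 1 nonempty → append to chain.
Insert 848: h=2, bucket 2 nonempty → append to chain.
Insert 174: h=0, bucket 0 empty → new chain.
Insert 197: h=5, bucket 5 nonempty → append to chain.
Insert 317: h=5, bucket 5 nonempty → append to chain.
Insert 266: h=2, bucket 2 nonempty → append to chain.
Final buckets:
0: 174
1: 571 -> 235
2: 692 -> 716 -> 848 -> 266
3: .
4: .
5: 269 -> 197 -> 317

4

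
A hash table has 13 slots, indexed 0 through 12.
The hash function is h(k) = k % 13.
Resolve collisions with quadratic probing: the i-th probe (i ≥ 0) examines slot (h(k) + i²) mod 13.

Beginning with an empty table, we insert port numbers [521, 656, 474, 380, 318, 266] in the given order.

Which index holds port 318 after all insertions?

10

Insert 521: h=1, slot 1 empty → index 1.
Insert 656: h=6, slot 6 empty → index 6.
Insert 474: h=6, slot 6 occupied → index 7.
Insert 380: h=3, slot 3 empty → index 3.
Insert 318: h=6, slots 6,7 occupied → index 10.
Insert 266: h=6, slots 6,7,10 occupied → index 2.
Table: [∅, 521, 266, 380, ∅, ∅, 656, 474, ∅, ∅, 318, ∅, ∅]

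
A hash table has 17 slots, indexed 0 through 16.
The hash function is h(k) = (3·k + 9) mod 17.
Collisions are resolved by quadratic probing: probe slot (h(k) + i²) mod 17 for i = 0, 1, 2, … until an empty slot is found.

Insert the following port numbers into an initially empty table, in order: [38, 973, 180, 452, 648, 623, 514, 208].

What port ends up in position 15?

38: h=4 → slot 4
973: h=4, probe 4,5 → slot 5
180: h=5, probe 5,6 → slot 6
452: h=5, probe 5,6,9 → slot 9
648: h=15 → slot 15
623: h=8 → slot 8
514: h=4, probe 4,5,8,13 → slot 13
208: h=4, probe 4,5,8,13,3 → slot 3
Table: [∅, ∅, ∅, 208, 38, 973, 180, ∅, 623, 452, ∅, ∅, ∅, 514, ∅, 648, ∅]

648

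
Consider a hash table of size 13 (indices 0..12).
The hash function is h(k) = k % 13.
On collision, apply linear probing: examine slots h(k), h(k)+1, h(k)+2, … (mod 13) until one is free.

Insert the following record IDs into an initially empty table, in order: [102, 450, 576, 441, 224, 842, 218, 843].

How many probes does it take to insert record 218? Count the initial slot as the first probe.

4

102 hashes to 11; slot 11 is free -> place at 11.
450 hashes to 8; slot 8 is free -> place at 8.
576 hashes to 4; slot 4 is free -> place at 4.
441 hashes to 12; slot 12 is free -> place at 12.
224 hashes to 3; slot 3 is free -> place at 3.
842 hashes to 10; slot 10 is free -> place at 10.
218 hashes to 10; 10,11,12 taken -> place at 0.
843 hashes to 11; 11,12,0 taken -> place at 1.
Table: [218, 843, -, 224, 576, -, -, -, 450, -, 842, 102, 441]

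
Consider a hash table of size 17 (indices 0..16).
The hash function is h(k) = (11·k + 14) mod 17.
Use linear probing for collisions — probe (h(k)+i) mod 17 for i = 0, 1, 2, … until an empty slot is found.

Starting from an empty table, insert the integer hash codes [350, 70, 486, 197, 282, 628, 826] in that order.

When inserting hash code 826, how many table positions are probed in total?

350 hashes to 5; slot 5 is free → place at 5.
70 hashes to 2; slot 2 is free → place at 2.
486 hashes to 5; 5 taken → place at 6.
197 hashes to 5; 5,6 taken → place at 7.
282 hashes to 5; 5,6,7 taken → place at 8.
628 hashes to 3; slot 3 is free → place at 3.
826 hashes to 5; 5,6,7,8 taken → place at 9.
Table: [., ., 70, 628, ., 350, 486, 197, 282, 826, ., ., ., ., ., ., .]

5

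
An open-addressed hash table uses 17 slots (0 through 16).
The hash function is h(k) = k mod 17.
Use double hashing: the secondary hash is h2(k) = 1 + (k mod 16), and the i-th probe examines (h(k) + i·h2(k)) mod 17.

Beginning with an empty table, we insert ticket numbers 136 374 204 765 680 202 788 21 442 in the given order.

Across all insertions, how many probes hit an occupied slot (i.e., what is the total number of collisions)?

5

Insert 136: h=0, slot 0 empty -> index 0.
Insert 374: h=0, h2=7, slot 0 occupied -> index 7.
Insert 204: h=0, h2=13, slot 0 occupied -> index 13.
Insert 765: h=0, h2=14, slot 0 occupied -> index 14.
Insert 680: h=0, h2=9, slot 0 occupied -> index 9.
Insert 202: h=15, slot 15 empty -> index 15.
Insert 788: h=6, slot 6 empty -> index 6.
Insert 21: h=4, slot 4 empty -> index 4.
Insert 442: h=0, h2=11, slot 0 occupied -> index 11.
Table: [136, _, _, _, 21, _, 788, 374, _, 680, _, 442, _, 204, 765, 202, _]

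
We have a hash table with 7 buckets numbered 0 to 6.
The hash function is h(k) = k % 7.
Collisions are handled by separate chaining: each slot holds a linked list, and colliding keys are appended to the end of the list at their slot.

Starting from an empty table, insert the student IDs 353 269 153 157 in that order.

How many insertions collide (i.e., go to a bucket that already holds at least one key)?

Insert 353: h=3, bucket 3 empty → new chain.
Insert 269: h=3, bucket 3 nonempty → append to chain.
Insert 153: h=6, bucket 6 empty → new chain.
Insert 157: h=3, bucket 3 nonempty → append to chain.
Final buckets:
0: —
1: —
2: —
3: 353 -> 269 -> 157
4: —
5: —
6: 153

2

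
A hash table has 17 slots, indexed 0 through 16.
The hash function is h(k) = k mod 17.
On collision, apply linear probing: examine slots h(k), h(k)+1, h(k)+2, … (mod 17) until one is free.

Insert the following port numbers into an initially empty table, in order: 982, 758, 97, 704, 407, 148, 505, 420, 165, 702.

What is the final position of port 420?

982 hashes to 13; slot 13 is free -> place at 13.
758 hashes to 10; slot 10 is free -> place at 10.
97 hashes to 12; slot 12 is free -> place at 12.
704 hashes to 7; slot 7 is free -> place at 7.
407 hashes to 16; slot 16 is free -> place at 16.
148 hashes to 12; 12,13 taken -> place at 14.
505 hashes to 12; 12,13,14 taken -> place at 15.
420 hashes to 12; 12,13,14,15,16 taken -> place at 0.
165 hashes to 12; 12,13,14,15,16,0 taken -> place at 1.
702 hashes to 5; slot 5 is free -> place at 5.
Table: [420, 165, ∅, ∅, ∅, 702, ∅, 704, ∅, ∅, 758, ∅, 97, 982, 148, 505, 407]

0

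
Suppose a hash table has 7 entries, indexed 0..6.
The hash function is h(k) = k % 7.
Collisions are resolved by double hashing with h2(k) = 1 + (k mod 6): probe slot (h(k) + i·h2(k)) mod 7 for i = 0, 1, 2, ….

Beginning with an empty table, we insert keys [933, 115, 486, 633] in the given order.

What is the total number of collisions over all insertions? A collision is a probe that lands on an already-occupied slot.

933 hashes to 2; slot 2 is free => place at 2.
115 hashes to 3; slot 3 is free => place at 3.
486 hashes to 3, h2=1; 3 taken => place at 4.
633 hashes to 3, h2=4; 3 taken => place at 0.
Table: [633, ., 933, 115, 486, ., .]

2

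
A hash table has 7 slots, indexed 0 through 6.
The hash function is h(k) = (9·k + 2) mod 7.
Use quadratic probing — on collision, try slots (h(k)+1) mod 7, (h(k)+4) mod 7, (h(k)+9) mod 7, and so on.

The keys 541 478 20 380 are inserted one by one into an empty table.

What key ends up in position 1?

20

541: h=6 -> slot 6
478: h=6, probe 6,0 -> slot 0
20: h=0, probe 0,1 -> slot 1
380: h=6, probe 6,0,3 -> slot 3
Table: [478, 20, -, 380, -, -, 541]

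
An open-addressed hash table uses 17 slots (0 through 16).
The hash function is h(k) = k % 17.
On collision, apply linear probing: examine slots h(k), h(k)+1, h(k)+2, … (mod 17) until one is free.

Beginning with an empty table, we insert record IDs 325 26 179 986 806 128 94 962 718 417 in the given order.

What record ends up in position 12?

325 hashes to 2; slot 2 is free -> place at 2.
26 hashes to 9; slot 9 is free -> place at 9.
179 hashes to 9; 9 taken -> place at 10.
986 hashes to 0; slot 0 is free -> place at 0.
806 hashes to 7; slot 7 is free -> place at 7.
128 hashes to 9; 9,10 taken -> place at 11.
94 hashes to 9; 9,10,11 taken -> place at 12.
962 hashes to 10; 10,11,12 taken -> place at 13.
718 hashes to 4; slot 4 is free -> place at 4.
417 hashes to 9; 9,10,11,12,13 taken -> place at 14.
Table: [986, ∅, 325, ∅, 718, ∅, ∅, 806, ∅, 26, 179, 128, 94, 962, 417, ∅, ∅]

94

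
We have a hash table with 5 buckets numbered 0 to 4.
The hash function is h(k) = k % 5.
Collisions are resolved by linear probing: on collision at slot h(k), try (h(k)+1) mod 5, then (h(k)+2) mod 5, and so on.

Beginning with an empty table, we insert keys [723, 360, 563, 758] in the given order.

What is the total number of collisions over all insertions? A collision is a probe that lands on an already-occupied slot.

723 hashes to 3; slot 3 is free → place at 3.
360 hashes to 0; slot 0 is free → place at 0.
563 hashes to 3; 3 taken → place at 4.
758 hashes to 3; 3,4,0 taken → place at 1.
Table: [360, 758, —, 723, 563]

4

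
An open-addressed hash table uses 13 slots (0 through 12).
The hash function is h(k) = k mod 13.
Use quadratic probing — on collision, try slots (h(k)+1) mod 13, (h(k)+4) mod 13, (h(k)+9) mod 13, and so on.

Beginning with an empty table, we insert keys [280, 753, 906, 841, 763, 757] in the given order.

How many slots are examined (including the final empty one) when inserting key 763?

3

280 hashes to 7; slot 7 is free => place at 7.
753 hashes to 12; slot 12 is free => place at 12.
906 hashes to 9; slot 9 is free => place at 9.
841 hashes to 9; 9 taken => place at 10.
763 hashes to 9; 9,10 taken => place at 0.
757 hashes to 3; slot 3 is free => place at 3.
Table: [763, _, _, 757, _, _, _, 280, _, 906, 841, _, 753]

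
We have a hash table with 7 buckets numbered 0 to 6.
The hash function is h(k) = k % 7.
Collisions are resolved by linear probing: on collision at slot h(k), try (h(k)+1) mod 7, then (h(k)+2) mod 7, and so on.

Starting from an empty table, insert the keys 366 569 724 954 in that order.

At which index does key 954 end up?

5

Insert 366: h=2, slot 2 empty => index 2.
Insert 569: h=2, slot 2 occupied => index 3.
Insert 724: h=3, slot 3 occupied => index 4.
Insert 954: h=2, slots 2,3,4 occupied => index 5.
Table: [-, -, 366, 569, 724, 954, -]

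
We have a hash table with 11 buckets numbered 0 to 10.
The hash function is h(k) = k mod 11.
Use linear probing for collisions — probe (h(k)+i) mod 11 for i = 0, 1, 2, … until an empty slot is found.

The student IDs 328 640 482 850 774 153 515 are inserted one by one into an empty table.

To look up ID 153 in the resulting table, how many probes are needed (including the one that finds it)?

328: h=9 => slot 9
640: h=2 => slot 2
482: h=9, probe 9,10 => slot 10
850: h=3 => slot 3
774: h=4 => slot 4
153: h=10, probe 10,0 => slot 0
515: h=9, probe 9,10,0,1 => slot 1
Table: [153, 515, 640, 850, 774, ∅, ∅, ∅, ∅, 328, 482]
Lookup 153: h=10, probe 10,0 → found at 0.

2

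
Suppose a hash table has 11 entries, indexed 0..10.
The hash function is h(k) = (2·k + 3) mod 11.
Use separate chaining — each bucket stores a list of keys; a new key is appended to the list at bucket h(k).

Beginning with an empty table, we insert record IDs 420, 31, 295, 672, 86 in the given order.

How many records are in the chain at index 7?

420 → bucket 7
31 → bucket 10
295 → bucket 10 (collision)
672 → bucket 5
86 → bucket 10 (collision)
Final buckets:
0: .
1: .
2: .
3: .
4: .
5: 672
6: .
7: 420
8: .
9: .
10: 31 -> 295 -> 86

1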